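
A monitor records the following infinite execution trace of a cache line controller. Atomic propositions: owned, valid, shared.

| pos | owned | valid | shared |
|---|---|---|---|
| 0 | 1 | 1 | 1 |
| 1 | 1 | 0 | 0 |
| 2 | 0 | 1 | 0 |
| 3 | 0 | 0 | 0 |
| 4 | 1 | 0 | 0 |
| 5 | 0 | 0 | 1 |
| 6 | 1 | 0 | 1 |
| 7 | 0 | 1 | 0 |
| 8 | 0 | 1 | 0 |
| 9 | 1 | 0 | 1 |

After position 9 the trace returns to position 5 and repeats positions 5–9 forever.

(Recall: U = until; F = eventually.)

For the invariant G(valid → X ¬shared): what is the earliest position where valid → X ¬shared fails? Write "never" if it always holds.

Check valid → X ¬shared at each position in order: 0 ✓, 1 ✓, 2 ✓, 3 ✓, 4 ✓, 5 ✓, 6 ✓, 7 ✓.
At position 8 the labels are {valid} and the next position 9 has {owned, shared}, so valid → X ¬shared is false there. This is the first violation.

8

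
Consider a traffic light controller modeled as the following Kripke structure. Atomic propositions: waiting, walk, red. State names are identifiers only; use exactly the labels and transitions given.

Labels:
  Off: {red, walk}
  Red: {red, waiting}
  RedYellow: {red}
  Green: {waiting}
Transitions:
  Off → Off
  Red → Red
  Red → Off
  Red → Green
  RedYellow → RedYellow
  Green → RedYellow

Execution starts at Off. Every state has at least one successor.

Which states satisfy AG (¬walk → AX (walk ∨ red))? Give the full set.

{Off, RedYellow, Green}

States satisfying ¬walk → AX (walk ∨ red): {Off, RedYellow, Green}.
States satisfying AG (¬walk → AX (walk ∨ red)): {Off, RedYellow, Green}.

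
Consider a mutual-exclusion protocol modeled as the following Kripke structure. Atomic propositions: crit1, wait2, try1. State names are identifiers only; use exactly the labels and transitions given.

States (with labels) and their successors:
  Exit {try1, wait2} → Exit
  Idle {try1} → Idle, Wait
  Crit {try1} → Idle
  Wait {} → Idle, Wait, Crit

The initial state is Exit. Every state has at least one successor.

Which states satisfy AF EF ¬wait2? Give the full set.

{Idle, Crit, Wait}

States satisfying EF ¬wait2: {Idle, Crit, Wait}.
States satisfying AF EF ¬wait2: {Idle, Crit, Wait}.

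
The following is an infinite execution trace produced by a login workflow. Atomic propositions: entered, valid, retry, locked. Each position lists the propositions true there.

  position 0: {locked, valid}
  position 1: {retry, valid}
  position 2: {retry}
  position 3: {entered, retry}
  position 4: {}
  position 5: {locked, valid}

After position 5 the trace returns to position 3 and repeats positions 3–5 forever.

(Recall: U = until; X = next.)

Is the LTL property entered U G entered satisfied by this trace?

Violated

Walking from position 0: at position 0, G entered has not yet held and entered fails, so entered U G entered is false.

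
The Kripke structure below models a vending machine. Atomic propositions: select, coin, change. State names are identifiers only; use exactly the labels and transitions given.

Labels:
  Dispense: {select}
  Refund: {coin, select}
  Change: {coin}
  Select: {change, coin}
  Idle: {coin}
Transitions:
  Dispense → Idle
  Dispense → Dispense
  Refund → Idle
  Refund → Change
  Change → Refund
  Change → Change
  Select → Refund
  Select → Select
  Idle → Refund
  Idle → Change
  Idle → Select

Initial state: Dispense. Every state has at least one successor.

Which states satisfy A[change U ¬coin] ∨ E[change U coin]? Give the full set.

{Dispense, Refund, Change, Select, Idle}

States satisfying change: {Select}.
States satisfying ¬coin: {Dispense}.
States satisfying A[change U ¬coin]: {Dispense}.
States satisfying coin: {Refund, Change, Select, Idle}.
States satisfying E[change U coin]: {Refund, Change, Select, Idle}.
States satisfying A[change U ¬coin] ∨ E[change U coin]: {Dispense, Refund, Change, Select, Idle}.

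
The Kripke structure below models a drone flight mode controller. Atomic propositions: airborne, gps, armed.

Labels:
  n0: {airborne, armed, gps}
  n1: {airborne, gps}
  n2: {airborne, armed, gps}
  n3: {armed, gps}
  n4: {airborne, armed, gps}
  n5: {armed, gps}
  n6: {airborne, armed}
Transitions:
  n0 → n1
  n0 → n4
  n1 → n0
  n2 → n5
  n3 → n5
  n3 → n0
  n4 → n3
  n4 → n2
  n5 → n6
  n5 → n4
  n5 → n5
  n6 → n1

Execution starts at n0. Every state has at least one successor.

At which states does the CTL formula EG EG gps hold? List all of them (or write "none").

States satisfying EG gps: {n0, n1, n2, n3, n4, n5}.
States satisfying EG EG gps: {n0, n1, n2, n3, n4, n5}.

{n0, n1, n2, n3, n4, n5}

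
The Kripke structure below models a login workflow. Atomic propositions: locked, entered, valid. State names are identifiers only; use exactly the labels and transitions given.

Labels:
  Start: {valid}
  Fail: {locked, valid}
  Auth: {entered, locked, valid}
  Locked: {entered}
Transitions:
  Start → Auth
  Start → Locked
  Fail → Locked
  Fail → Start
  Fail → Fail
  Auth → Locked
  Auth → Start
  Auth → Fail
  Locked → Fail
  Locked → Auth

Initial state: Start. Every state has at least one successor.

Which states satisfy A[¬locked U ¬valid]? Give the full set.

States satisfying ¬locked: {Start, Locked}.
States satisfying ¬valid: {Locked}.
States satisfying A[¬locked U ¬valid]: {Locked}.

{Locked}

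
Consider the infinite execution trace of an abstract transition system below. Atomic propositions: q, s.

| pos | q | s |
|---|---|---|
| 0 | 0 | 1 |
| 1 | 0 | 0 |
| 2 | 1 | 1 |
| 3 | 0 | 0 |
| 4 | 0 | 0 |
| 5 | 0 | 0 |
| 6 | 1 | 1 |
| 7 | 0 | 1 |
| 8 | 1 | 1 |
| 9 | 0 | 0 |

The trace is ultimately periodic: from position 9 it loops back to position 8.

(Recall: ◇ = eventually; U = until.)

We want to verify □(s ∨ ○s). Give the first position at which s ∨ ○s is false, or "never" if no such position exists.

3

Check s ∨ ○s at each position in order: 0 ✓, 1 ✓, 2 ✓.
At position 3 the labels are {} and the next position 4 has {}, so s ∨ ○s is false there. This is the first violation.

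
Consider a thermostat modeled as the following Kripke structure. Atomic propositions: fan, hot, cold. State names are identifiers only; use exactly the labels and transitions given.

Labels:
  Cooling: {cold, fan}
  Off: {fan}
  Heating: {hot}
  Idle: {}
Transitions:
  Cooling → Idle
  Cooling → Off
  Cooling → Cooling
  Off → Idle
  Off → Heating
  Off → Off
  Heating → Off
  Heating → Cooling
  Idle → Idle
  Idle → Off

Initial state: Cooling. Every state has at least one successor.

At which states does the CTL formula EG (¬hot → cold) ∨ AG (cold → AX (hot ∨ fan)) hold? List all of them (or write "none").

States satisfying ¬hot → cold: {Cooling, Heating}.
States satisfying EG (¬hot → cold): {Cooling, Heating}.
States satisfying cold → AX (hot ∨ fan): {Off, Heating, Idle}.
States satisfying AG (cold → AX (hot ∨ fan)): ∅.
States satisfying EG (¬hot → cold) ∨ AG (cold → AX (hot ∨ fan)): {Cooling, Heating}.

{Cooling, Heating}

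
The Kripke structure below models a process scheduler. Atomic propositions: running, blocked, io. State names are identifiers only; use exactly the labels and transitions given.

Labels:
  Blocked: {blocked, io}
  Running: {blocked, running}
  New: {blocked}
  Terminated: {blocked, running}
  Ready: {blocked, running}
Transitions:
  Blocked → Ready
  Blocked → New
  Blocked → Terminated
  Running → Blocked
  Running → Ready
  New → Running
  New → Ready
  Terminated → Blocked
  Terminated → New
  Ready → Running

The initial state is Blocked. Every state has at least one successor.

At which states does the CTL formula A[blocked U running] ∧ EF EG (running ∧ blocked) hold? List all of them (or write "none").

States satisfying blocked: {Blocked, Running, New, Terminated, Ready}.
States satisfying running: {Running, Terminated, Ready}.
States satisfying A[blocked U running]: {Blocked, Running, New, Terminated, Ready}.
States satisfying EG (running ∧ blocked): {Running, Ready}.
States satisfying EF EG (running ∧ blocked): {Blocked, Running, New, Terminated, Ready}.
States satisfying A[blocked U running] ∧ EF EG (running ∧ blocked): {Blocked, Running, New, Terminated, Ready}.

{Blocked, Running, New, Terminated, Ready}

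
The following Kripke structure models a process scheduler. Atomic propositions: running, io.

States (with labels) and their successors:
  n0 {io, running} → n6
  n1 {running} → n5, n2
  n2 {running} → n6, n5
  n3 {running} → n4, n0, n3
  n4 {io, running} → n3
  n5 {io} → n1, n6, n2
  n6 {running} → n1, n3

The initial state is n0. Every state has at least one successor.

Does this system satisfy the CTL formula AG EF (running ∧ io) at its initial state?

States satisfying EF (running ∧ io): {n0, n1, n2, n3, n4, n5, n6}.
States satisfying AG EF (running ∧ io): {n0, n1, n2, n3, n4, n5, n6}.
Every state reachable from n0 satisfies EF (running ∧ io).
n0 ∈ Sat(AG EF (running ∧ io)).

Satisfied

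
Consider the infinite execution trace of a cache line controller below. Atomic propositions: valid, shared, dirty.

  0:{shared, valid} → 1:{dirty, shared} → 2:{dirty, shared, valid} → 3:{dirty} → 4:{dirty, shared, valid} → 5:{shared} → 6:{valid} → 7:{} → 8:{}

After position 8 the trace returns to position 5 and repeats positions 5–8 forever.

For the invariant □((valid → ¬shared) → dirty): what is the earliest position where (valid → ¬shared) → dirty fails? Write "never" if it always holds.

Check (valid → ¬shared) → dirty at each position in order: 0 ✓, 1 ✓, 2 ✓, 3 ✓, 4 ✓.
At position 5 the labels are {shared}, so (valid → ¬shared) → dirty is false there. This is the first violation.

5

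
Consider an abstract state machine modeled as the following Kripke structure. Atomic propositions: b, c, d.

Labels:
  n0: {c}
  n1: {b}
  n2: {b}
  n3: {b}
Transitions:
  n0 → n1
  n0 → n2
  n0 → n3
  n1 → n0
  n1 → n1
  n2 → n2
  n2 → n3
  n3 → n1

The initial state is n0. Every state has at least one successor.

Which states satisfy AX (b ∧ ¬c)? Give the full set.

{n0, n2, n3}

States satisfying b ∧ ¬c: {n1, n2, n3}.
States satisfying AX (b ∧ ¬c): {n0, n2, n3}.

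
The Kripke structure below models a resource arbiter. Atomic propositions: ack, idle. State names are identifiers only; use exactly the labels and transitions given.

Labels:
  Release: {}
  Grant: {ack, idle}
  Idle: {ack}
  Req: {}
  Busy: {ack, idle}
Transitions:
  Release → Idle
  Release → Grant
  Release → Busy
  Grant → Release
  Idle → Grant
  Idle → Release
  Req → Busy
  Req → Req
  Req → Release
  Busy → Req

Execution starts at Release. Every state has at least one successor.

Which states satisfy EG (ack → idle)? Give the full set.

{Release, Grant, Req, Busy}

States satisfying ack → idle: {Release, Grant, Req, Busy}.
States satisfying EG (ack → idle): {Release, Grant, Req, Busy}.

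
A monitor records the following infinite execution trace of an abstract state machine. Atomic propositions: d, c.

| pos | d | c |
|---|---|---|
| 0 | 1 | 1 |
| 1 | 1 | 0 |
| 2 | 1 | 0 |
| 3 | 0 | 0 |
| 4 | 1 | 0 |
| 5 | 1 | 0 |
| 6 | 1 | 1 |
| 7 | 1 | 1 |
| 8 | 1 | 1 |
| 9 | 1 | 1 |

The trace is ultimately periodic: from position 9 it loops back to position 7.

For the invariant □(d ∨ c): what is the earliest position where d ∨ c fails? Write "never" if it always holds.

Check d ∨ c at each position in order: 0 ✓, 1 ✓, 2 ✓.
At position 3 the labels are {}, so d ∨ c is false there. This is the first violation.

3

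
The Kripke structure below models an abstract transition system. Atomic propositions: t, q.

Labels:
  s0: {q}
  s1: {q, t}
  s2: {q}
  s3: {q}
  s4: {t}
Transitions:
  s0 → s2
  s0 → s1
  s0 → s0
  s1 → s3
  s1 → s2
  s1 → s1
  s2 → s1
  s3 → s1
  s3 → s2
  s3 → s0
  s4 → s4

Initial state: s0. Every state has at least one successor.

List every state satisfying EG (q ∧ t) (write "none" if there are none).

{s1}

States satisfying q ∧ t: {s1}.
States satisfying EG (q ∧ t): {s1}.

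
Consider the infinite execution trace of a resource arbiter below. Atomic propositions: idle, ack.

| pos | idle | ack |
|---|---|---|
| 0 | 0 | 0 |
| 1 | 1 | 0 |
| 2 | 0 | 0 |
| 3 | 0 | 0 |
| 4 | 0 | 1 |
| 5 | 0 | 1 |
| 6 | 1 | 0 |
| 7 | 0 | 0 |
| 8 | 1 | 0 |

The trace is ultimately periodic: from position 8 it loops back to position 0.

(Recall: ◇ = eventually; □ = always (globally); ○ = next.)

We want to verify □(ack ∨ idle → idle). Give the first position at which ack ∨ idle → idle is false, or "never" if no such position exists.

Check ack ∨ idle → idle at each position in order: 0 ✓, 1 ✓, 2 ✓, 3 ✓.
At position 4 the labels are {ack}, so ack ∨ idle → idle is false there. This is the first violation.

4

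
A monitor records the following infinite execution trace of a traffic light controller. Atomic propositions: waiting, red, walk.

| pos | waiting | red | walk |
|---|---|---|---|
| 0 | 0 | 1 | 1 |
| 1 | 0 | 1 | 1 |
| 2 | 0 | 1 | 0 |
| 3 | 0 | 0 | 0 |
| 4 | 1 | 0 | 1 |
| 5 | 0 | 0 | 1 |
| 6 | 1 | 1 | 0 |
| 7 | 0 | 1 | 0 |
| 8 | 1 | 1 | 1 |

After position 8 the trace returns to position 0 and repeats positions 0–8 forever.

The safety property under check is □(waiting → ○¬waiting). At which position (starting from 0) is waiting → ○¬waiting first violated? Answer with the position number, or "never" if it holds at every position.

never

waiting → ○¬waiting holds at every position 0..8, and those are all the positions the trace ever visits, so the invariant □(waiting → ○¬waiting) is never violated.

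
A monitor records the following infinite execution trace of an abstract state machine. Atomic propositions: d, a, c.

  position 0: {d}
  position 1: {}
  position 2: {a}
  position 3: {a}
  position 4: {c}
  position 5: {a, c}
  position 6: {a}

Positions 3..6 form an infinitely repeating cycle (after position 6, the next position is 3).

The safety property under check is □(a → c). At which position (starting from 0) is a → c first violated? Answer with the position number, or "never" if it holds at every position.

2

Check a → c at each position in order: 0 ✓, 1 ✓.
At position 2 the labels are {a}, so a → c is false there. This is the first violation.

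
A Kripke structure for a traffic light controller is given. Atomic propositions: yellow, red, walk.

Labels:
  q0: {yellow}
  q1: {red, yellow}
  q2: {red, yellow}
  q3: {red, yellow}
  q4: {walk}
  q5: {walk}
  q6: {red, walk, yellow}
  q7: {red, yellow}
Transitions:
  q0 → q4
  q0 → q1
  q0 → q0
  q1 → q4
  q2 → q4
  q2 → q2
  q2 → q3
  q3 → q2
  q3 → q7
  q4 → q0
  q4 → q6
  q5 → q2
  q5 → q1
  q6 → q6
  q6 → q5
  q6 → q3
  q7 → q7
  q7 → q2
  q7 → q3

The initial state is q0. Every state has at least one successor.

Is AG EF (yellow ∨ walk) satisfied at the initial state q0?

Holds

States satisfying EF (yellow ∨ walk): {q0, q1, q2, q3, q4, q5, q6, q7}.
States satisfying AG EF (yellow ∨ walk): {q0, q1, q2, q3, q4, q5, q6, q7}.
Every state reachable from q0 satisfies EF (yellow ∨ walk).
q0 ∈ Sat(AG EF (yellow ∨ walk)).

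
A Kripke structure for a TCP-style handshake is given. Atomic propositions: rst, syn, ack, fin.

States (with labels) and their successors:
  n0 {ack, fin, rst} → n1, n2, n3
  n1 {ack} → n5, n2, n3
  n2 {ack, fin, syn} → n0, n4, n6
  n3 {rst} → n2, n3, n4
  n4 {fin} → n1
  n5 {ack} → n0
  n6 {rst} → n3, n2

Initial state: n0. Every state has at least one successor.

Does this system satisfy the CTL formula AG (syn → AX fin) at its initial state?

States satisfying syn → AX fin: {n0, n1, n3, n4, n5, n6}.
States satisfying AG (syn → AX fin): ∅.
n2 is reachable from n0 and violates syn → AX fin, so AG fails at n0.
n0 ∉ Sat(AG (syn → AX fin)).

No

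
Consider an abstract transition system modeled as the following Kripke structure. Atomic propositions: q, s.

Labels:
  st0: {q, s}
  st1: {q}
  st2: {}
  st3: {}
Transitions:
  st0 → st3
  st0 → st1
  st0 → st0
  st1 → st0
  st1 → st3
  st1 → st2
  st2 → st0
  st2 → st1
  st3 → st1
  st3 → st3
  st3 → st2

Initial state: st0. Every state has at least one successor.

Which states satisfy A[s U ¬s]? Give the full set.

{st1, st2, st3}

States satisfying s: {st0}.
States satisfying ¬s: {st1, st2, st3}.
States satisfying A[s U ¬s]: {st1, st2, st3}.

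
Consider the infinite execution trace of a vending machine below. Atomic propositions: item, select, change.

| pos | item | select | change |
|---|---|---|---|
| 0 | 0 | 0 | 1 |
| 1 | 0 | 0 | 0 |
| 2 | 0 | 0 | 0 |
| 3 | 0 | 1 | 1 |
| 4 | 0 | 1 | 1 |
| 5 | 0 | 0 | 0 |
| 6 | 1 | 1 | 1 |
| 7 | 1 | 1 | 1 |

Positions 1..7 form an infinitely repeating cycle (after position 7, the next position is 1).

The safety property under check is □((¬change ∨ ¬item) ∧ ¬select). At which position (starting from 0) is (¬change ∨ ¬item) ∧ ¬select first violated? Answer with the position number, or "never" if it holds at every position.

3

Check (¬change ∨ ¬item) ∧ ¬select at each position in order: 0 ✓, 1 ✓, 2 ✓.
At position 3 the labels are {change, select}, so (¬change ∨ ¬item) ∧ ¬select is false there. This is the first violation.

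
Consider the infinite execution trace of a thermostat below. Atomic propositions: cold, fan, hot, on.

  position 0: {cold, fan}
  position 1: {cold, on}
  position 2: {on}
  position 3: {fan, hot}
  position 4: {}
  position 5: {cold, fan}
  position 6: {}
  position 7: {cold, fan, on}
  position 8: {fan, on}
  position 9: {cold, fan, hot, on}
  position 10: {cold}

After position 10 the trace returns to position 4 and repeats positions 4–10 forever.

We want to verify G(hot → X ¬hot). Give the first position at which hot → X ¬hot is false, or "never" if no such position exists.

never

hot → X ¬hot holds at every position 0..10, and those are all the positions the trace ever visits, so the invariant G(hot → X ¬hot) is never violated.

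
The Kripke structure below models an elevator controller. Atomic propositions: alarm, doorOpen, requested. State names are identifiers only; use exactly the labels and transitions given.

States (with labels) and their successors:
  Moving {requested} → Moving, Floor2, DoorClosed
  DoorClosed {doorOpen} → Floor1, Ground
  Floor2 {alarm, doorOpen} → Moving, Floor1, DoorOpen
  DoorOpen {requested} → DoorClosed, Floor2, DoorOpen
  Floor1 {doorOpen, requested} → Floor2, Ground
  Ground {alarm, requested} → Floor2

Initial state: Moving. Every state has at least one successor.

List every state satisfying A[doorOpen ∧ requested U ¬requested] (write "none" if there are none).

{DoorClosed, Floor2}

States satisfying doorOpen ∧ requested: {Floor1}.
States satisfying ¬requested: {DoorClosed, Floor2}.
States satisfying A[doorOpen ∧ requested U ¬requested]: {DoorClosed, Floor2}.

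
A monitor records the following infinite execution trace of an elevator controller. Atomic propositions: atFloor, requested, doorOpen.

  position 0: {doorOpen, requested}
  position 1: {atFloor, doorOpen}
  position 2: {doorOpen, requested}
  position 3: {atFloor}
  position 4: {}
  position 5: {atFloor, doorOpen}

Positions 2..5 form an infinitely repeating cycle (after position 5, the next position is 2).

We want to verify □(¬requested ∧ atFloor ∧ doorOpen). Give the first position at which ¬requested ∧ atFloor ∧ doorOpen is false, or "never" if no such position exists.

At position 0 the labels are {doorOpen, requested}, so ¬requested ∧ atFloor ∧ doorOpen is false there. This is the first violation.

0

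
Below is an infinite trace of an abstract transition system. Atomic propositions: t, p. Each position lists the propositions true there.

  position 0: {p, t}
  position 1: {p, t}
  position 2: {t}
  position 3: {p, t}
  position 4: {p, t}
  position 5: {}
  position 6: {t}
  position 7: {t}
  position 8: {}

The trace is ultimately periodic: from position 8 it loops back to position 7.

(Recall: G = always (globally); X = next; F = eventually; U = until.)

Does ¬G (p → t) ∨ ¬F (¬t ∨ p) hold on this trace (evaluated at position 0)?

Violated

At position 0: ¬G (p → t) is false; ¬F (¬t ∨ p) is false; so ¬G (p → t) ∨ ¬F (¬t ∨ p) is false.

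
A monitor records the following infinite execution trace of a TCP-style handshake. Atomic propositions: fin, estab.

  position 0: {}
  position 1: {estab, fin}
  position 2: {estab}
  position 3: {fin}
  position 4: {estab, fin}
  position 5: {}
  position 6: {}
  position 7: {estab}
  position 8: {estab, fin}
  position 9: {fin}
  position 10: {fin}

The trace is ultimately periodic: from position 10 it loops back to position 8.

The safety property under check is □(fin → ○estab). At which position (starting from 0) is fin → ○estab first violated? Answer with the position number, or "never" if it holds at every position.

Check fin → ○estab at each position in order: 0 ✓, 1 ✓, 2 ✓, 3 ✓.
At position 4 the labels are {estab, fin} and the next position 5 has {}, so fin → ○estab is false there. This is the first violation.

4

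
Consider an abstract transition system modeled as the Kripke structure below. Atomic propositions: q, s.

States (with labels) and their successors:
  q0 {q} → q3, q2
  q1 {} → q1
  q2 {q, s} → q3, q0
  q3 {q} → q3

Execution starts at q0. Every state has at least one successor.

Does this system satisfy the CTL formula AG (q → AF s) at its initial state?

States satisfying q → AF s: {q1, q2}.
States satisfying AG (q → AF s): {q1}.
q0 is reachable from q0 and violates q → AF s, so AG fails at q0.
q0 ∉ Sat(AG (q → AF s)).

No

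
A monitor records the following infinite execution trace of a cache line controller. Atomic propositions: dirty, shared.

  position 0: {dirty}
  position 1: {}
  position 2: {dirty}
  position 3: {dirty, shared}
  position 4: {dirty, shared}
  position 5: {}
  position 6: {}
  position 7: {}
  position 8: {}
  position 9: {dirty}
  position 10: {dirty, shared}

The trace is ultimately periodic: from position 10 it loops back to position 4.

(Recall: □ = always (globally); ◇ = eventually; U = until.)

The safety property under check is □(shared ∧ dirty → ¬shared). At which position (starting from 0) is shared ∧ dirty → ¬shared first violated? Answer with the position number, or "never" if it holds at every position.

Check shared ∧ dirty → ¬shared at each position in order: 0 ✓, 1 ✓, 2 ✓.
At position 3 the labels are {dirty, shared}, so shared ∧ dirty → ¬shared is false there. This is the first violation.

3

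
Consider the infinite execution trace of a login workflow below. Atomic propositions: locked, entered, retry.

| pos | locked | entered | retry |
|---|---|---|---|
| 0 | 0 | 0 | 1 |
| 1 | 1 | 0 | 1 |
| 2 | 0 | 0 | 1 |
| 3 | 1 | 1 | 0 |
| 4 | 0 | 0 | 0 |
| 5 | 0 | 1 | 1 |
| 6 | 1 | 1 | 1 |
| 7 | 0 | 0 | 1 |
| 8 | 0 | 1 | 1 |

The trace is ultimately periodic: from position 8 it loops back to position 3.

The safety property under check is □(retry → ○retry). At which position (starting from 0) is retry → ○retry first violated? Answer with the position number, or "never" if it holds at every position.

2

Check retry → ○retry at each position in order: 0 ✓, 1 ✓.
At position 2 the labels are {retry} and the next position 3 has {entered, locked}, so retry → ○retry is false there. This is the first violation.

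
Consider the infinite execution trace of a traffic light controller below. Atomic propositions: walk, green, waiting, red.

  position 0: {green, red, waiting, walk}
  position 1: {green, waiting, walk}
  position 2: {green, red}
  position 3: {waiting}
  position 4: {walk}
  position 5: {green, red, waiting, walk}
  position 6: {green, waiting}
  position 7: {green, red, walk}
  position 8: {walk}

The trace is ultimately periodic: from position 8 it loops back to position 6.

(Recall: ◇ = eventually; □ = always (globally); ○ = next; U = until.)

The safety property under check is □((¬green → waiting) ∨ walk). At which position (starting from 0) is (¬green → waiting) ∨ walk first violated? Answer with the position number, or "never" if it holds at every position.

never

(¬green → waiting) ∨ walk holds at every position 0..8, and those are all the positions the trace ever visits, so the invariant □((¬green → waiting) ∨ walk) is never violated.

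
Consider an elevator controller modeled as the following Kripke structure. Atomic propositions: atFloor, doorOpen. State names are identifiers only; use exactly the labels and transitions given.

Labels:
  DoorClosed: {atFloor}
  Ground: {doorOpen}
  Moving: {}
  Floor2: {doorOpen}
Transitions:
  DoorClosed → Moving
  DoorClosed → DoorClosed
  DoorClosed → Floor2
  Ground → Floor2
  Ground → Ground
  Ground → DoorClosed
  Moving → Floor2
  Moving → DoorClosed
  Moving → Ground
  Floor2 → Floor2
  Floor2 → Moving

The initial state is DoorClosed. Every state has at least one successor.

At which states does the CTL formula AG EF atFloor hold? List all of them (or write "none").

States satisfying EF atFloor: {DoorClosed, Ground, Moving, Floor2}.
States satisfying AG EF atFloor: {DoorClosed, Ground, Moving, Floor2}.

{DoorClosed, Ground, Moving, Floor2}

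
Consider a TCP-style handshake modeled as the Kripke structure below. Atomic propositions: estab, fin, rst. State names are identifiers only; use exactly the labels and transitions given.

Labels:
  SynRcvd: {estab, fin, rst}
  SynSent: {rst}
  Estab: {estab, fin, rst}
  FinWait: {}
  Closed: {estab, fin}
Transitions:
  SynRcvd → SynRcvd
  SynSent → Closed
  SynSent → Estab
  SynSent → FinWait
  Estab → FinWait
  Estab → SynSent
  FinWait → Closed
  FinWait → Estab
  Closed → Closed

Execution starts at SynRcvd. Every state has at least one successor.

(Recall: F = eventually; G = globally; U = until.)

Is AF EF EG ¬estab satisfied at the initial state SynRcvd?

States satisfying EF EG ¬estab: ∅.
States satisfying AF EF EG ¬estab: ∅.
There is a path from SynRcvd along which EF EG ¬estab never holds.
SynRcvd ∉ Sat(AF EF EG ¬estab).

Violated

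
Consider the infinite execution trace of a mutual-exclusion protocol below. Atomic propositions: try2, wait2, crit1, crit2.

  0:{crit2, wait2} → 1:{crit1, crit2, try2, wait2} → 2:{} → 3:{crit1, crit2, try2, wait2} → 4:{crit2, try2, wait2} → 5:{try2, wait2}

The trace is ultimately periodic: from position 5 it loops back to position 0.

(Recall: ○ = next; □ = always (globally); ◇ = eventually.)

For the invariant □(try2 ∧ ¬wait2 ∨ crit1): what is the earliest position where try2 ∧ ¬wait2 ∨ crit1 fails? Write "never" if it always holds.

At position 0 the labels are {crit2, wait2}, so try2 ∧ ¬wait2 ∨ crit1 is false there. This is the first violation.

0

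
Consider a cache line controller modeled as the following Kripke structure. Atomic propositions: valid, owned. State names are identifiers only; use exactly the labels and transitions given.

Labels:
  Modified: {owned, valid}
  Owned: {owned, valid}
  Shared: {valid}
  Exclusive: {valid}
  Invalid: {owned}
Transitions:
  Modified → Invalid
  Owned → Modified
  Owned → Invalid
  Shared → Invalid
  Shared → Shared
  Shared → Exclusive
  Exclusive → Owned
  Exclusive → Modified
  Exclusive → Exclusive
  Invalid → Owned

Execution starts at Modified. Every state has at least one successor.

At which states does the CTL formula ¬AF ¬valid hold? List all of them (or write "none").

States satisfying ¬valid: {Invalid}.
States satisfying AF ¬valid: {Modified, Owned, Invalid}.
States satisfying ¬AF ¬valid: {Shared, Exclusive}.

{Shared, Exclusive}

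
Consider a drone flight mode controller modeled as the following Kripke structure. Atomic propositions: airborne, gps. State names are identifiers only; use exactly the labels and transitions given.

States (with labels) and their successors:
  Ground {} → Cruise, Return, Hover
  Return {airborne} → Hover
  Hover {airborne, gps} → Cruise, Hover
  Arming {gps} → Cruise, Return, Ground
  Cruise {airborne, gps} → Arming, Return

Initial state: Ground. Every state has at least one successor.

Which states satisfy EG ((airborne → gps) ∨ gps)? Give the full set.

States satisfying (airborne → gps) ∨ gps: {Ground, Hover, Arming, Cruise}.
States satisfying EG ((airborne → gps) ∨ gps): {Ground, Hover, Arming, Cruise}.

{Ground, Hover, Arming, Cruise}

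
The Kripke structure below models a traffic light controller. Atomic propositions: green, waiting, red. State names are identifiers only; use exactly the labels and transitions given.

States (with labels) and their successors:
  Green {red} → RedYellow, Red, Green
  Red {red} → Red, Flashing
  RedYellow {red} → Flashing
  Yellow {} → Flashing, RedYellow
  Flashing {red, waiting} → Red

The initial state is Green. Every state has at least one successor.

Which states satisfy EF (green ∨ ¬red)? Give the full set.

States satisfying green ∨ ¬red: {Yellow}.
States satisfying EF (green ∨ ¬red): {Yellow}.

{Yellow}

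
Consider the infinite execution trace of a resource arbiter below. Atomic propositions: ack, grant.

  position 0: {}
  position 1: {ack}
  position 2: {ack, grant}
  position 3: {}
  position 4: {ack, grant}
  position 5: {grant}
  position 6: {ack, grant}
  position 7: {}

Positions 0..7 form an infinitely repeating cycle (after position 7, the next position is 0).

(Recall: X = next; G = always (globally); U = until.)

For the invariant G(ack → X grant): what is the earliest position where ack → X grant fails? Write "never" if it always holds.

Check ack → X grant at each position in order: 0 ✓, 1 ✓.
At position 2 the labels are {ack, grant} and the next position 3 has {}, so ack → X grant is false there. This is the first violation.

2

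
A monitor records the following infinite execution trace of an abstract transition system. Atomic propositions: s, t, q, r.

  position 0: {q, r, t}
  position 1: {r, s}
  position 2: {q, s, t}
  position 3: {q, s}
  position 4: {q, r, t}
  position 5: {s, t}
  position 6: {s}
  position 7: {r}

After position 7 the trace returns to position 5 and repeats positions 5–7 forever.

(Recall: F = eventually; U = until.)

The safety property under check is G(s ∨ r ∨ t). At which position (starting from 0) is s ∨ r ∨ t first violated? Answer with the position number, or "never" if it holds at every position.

never

s ∨ r ∨ t holds at every position 0..7, and those are all the positions the trace ever visits, so the invariant G(s ∨ r ∨ t) is never violated.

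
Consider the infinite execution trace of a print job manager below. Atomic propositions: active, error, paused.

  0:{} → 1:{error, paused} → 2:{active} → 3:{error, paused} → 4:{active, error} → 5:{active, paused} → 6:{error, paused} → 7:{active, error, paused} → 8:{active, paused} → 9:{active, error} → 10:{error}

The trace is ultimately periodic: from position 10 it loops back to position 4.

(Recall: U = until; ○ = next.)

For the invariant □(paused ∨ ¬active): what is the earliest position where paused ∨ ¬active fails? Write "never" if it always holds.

Check paused ∨ ¬active at each position in order: 0 ✓, 1 ✓.
At position 2 the labels are {active}, so paused ∨ ¬active is false there. This is the first violation.

2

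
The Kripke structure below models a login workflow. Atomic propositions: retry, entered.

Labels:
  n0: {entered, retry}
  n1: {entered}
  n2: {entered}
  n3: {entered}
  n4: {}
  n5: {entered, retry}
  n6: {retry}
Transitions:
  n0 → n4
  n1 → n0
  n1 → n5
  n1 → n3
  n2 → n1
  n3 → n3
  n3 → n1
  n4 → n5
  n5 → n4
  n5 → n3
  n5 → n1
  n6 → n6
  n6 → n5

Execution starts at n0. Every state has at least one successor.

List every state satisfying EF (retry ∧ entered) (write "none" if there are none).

{n0, n1, n2, n3, n4, n5, n6}

States satisfying retry ∧ entered: {n0, n5}.
States satisfying EF (retry ∧ entered): {n0, n1, n2, n3, n4, n5, n6}.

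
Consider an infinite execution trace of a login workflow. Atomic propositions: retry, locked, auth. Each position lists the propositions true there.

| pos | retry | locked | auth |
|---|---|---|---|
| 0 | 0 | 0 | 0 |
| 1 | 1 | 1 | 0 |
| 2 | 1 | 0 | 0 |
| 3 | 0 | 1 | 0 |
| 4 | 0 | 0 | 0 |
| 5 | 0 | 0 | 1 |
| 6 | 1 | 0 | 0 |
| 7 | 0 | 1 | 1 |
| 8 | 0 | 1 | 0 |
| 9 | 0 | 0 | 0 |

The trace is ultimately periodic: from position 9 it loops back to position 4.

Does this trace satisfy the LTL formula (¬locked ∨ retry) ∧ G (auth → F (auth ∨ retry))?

Yes

auth → F (auth ∨ retry) holds at every position 0..9, and those are all positions ever visited, so G (auth → F (auth ∨ retry)) holds.
Positions where auth holds: 5, 7.
Check F (auth ∨ retry) at each: 5→ok, 7→ok.
At position 0: ¬locked ∨ retry is true; G (auth → F (auth ∨ retry)) is true; so (¬locked ∨ retry) ∧ G (auth → F (auth ∨ retry)) is true.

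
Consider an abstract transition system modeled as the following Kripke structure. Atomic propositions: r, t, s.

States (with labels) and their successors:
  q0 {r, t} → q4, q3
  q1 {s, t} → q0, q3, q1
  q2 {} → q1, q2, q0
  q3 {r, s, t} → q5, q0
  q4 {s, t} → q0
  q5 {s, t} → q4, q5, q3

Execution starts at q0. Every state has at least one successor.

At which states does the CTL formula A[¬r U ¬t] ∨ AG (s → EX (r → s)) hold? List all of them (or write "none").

States satisfying ¬r: {q1, q2, q4, q5}.
States satisfying ¬t: {q2}.
States satisfying A[¬r U ¬t]: {q2}.
States satisfying s → EX (r → s): {q0, q1, q2, q3, q5}.
States satisfying AG (s → EX (r → s)): ∅.
States satisfying A[¬r U ¬t] ∨ AG (s → EX (r → s)): {q2}.

{q2}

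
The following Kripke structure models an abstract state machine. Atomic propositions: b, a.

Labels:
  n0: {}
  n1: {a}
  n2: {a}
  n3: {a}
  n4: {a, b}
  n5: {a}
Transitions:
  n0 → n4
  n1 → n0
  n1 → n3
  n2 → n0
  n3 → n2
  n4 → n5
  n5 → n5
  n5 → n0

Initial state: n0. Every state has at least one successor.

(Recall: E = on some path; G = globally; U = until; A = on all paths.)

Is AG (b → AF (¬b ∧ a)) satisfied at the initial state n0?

States satisfying b → AF (¬b ∧ a): {n0, n1, n2, n3, n4, n5}.
States satisfying AG (b → AF (¬b ∧ a)): {n0, n1, n2, n3, n4, n5}.
Every state reachable from n0 satisfies b → AF (¬b ∧ a).
n0 ∈ Sat(AG (b → AF (¬b ∧ a))).

Satisfied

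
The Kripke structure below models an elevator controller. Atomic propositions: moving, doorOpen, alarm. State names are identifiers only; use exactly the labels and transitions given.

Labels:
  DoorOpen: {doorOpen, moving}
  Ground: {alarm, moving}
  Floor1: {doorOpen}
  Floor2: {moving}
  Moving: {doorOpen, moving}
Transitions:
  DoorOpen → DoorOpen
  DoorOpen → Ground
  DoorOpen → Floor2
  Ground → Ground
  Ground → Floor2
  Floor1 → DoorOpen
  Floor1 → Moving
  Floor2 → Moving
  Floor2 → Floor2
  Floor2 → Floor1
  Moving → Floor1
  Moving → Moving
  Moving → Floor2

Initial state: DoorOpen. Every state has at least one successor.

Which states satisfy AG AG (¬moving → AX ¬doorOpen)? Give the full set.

States satisfying AG (¬moving → AX ¬doorOpen): ∅.
States satisfying AG AG (¬moving → AX ¬doorOpen): ∅.

none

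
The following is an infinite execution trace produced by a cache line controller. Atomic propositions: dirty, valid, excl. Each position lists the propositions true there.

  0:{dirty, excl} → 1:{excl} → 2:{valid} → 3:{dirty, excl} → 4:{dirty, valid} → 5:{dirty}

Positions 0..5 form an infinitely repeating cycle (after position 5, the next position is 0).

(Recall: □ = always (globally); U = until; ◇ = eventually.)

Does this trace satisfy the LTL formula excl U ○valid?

Holds

Walking from position 0: ○valid first holds at position 1, and excl holds at every earlier position along the way, so excl U ○valid holds.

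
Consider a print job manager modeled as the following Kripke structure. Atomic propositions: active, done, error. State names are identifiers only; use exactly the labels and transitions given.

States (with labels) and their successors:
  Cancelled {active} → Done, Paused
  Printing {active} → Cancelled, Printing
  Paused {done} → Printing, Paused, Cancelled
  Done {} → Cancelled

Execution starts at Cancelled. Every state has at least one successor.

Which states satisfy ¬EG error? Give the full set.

States satisfying error: ∅.
States satisfying EG error: ∅.
States satisfying ¬EG error: {Cancelled, Printing, Paused, Done}.

{Cancelled, Printing, Paused, Done}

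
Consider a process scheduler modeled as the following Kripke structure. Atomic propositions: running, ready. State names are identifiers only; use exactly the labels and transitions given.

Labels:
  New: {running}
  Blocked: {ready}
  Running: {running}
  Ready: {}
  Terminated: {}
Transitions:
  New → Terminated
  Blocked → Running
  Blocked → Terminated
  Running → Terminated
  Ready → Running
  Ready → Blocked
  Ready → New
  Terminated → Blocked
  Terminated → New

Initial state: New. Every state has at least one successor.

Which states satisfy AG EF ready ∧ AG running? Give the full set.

States satisfying EF ready: {New, Blocked, Running, Ready, Terminated}.
States satisfying AG EF ready: {New, Blocked, Running, Ready, Terminated}.
States satisfying running: {New, Running}.
States satisfying AG running: ∅.
States satisfying AG EF ready ∧ AG running: ∅.

none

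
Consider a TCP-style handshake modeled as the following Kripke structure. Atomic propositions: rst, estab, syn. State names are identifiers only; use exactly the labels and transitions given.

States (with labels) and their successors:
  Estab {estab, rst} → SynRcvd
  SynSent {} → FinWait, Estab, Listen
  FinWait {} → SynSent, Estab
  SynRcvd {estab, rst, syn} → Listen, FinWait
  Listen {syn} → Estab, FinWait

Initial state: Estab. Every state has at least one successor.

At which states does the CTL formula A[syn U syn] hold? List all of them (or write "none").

{SynRcvd, Listen}

States satisfying syn: {SynRcvd, Listen}.
States satisfying A[syn U syn]: {SynRcvd, Listen}.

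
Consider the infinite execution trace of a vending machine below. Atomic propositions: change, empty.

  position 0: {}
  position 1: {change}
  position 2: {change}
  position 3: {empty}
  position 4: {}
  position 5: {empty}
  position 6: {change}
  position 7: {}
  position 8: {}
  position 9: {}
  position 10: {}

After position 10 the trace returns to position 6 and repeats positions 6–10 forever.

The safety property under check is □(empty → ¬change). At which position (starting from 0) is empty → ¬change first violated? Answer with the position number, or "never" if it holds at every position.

never

empty → ¬change holds at every position 0..10, and those are all the positions the trace ever visits, so the invariant □(empty → ¬change) is never violated.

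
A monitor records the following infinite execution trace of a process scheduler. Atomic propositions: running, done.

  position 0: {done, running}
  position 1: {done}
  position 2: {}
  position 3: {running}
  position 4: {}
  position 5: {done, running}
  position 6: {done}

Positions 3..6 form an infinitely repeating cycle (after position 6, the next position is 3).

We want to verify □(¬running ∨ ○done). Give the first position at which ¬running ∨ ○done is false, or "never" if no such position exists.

3

Check ¬running ∨ ○done at each position in order: 0 ✓, 1 ✓, 2 ✓.
At position 3 the labels are {running} and the next position 4 has {}, so ¬running ∨ ○done is false there. This is the first violation.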